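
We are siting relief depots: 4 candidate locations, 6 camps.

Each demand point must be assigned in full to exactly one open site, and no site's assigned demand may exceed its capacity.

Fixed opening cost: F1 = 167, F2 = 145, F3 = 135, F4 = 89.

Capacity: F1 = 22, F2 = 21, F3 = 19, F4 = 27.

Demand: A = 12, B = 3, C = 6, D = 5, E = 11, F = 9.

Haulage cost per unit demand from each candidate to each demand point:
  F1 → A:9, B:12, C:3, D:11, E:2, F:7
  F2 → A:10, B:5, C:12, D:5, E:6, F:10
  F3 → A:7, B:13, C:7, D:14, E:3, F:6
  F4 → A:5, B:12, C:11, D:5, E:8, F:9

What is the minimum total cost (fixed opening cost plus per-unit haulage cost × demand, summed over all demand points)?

498

Open {F1, F4}; cheapest assignment that respects the capacities:
  F1 (cap 22, load 20): B, C, E — cost 3×12 + 6×3 + 11×2 = 76
  F4 (cap 27, load 26): A, D, F — cost 12×5 + 5×5 + 9×9 = 166
  Shipping 242, fixed 256 → total 498.
  Any other capacity-feasible assignment to {F1, F4} ships for at least 242.
Compare {F2, F4}: its best feasible assignment gives total 547.
Compare {F3, F4}: its best feasible assignment gives total 573.
Every other set of open sites that can feasibly serve all demand totals ≥ 547 even under its best assignment. Minimum: 498.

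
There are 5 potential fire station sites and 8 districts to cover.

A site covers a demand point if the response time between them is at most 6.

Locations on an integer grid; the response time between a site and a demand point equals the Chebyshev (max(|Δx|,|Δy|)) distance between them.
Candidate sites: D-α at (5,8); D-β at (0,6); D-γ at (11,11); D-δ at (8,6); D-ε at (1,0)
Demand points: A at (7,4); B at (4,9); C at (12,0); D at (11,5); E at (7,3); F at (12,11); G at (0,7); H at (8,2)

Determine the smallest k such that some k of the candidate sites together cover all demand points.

2

Coverage sets (demand points within 6 of each site):
  D-α: {A, B, D, E, G, H}
  D-β: {B, G}
  D-γ: {D, F}
  D-δ: {A, B, C, D, E, F, H}
  D-ε: {A, E}
No single site covers all 8 demand points.
But {D-α, D-δ} covers everything, so the minimum is 2.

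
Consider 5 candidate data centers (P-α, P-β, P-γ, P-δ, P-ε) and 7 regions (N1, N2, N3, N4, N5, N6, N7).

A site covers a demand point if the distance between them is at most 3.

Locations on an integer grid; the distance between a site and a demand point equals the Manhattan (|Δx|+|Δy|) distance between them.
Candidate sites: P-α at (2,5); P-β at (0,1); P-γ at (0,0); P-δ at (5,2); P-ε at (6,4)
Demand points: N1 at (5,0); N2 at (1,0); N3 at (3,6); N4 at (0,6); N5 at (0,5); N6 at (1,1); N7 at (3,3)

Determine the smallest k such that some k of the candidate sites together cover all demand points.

Coverage sets (demand points within 3 of each site):
  P-α: {N3, N4, N5, N7}
  P-β: {N2, N6}
  P-γ: {N2, N6}
  P-δ: {N1, N7}
  P-ε: {}
No 2 sites suffice: every size-2 union leaves at least one demand point uncovered.
But {P-α, P-β, P-δ} covers everything, so the minimum is 3.

3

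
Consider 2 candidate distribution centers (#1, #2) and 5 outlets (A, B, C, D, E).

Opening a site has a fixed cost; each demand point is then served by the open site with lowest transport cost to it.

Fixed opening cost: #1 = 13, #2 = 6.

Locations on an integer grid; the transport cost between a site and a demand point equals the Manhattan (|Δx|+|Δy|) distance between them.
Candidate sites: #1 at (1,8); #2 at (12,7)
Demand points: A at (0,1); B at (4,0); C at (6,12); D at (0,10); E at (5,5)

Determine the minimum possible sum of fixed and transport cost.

Open {#1}: assign each demand point to its cheapest open site.
  A→#1 8, B→#1 11, C→#1 9, D→#1 3, E→#1 7
  transport cost 38, fixed 13 → total 51.
Compare {#1, #2}: transport cost 38 + fixed 19 = 57.
Compare {#2}: transport cost 68 + fixed 6 = 74.

51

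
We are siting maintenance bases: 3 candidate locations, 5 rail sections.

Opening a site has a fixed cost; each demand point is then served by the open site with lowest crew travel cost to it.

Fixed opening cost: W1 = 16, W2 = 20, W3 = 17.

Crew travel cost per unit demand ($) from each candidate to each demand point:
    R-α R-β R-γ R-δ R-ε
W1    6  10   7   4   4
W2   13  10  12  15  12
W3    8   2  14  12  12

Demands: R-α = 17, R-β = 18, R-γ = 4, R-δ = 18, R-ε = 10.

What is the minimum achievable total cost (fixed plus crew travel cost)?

311

Open {W1, W3}: assign each demand point to its cheapest open site.
  R-α→W1 17×6=102, R-β→W3 18×2=36, R-γ→W1 4×7=28, R-δ→W1 18×4=72, R-ε→W1 10×4=40
  crew travel cost 278, fixed 33 → total 311.
Compare {W1, W2, W3}: crew travel cost 278 + fixed 53 = 331.
Compare {W1}: crew travel cost 422 + fixed 16 = 438.
Compare {W1, W2}: crew travel cost 422 + fixed 36 = 458.
All other subsets cost ≥ 331. Minimum total cost: 311.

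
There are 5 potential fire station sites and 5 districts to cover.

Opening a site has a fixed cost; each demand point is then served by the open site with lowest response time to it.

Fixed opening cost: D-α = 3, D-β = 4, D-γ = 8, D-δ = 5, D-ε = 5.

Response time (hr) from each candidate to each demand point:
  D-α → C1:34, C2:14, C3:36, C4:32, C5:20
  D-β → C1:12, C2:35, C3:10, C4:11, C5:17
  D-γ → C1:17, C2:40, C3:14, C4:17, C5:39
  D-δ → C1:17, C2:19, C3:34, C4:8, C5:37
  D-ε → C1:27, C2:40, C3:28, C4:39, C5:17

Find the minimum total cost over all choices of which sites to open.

Open {D-α, D-β}: assign each demand point to its cheapest open site.
  C1→D-β 12, C2→D-α 14, C3→D-β 10, C4→D-β 11, C5→D-β 17
  response time 64, fixed 7 → total 71.
Compare {D-α, D-β, D-δ}: response time 61 + fixed 12 = 73.
Compare {D-β, D-δ}: response time 66 + fixed 9 = 75.
Compare {D-α, D-β, D-ε}: response time 64 + fixed 12 = 76.
All other subsets cost ≥ 73. Minimum total cost: 71.

71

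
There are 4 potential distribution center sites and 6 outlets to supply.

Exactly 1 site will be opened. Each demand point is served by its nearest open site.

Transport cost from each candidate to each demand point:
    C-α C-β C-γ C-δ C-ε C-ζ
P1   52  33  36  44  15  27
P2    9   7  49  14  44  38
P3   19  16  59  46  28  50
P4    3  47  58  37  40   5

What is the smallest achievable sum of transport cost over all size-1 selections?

Open {P2}.
  C-α→P2 9, C-β→P2 7, C-γ→P2 49, C-δ→P2 14, C-ε→P2 44, C-ζ→P2 38  ⇒ total 161.
Compare {P4}: total 190.
Compare {P1}: total 207.
No size-1 selection does better; minimum is 161.

161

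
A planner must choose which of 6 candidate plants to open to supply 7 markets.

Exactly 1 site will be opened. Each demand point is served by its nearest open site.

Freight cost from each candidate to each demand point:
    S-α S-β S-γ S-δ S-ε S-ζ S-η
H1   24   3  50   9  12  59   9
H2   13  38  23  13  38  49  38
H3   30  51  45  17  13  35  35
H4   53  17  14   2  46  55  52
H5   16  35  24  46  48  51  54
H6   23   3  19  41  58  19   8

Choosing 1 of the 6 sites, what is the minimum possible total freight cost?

166

Open {H1}.
  S-α→H1 24, S-β→H1 3, S-γ→H1 50, S-δ→H1 9, S-ε→H1 12, S-ζ→H1 59, S-η→H1 9  ⇒ total 166.
Compare {H6}: total 171.
Compare {H2}: total 212.
No size-1 selection does better; minimum is 166.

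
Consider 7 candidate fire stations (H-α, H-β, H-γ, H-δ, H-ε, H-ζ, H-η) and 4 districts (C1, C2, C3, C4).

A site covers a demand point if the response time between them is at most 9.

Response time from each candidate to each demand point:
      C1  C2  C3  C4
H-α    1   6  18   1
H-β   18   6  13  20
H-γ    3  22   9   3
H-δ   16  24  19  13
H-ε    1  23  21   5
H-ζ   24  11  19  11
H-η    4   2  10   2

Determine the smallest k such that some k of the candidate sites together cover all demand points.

Coverage sets (demand points within 9 of each site):
  H-α: {C1, C2, C4}
  H-β: {C2}
  H-γ: {C1, C3, C4}
  H-δ: {}
  H-ε: {C1, C4}
  H-ζ: {}
  H-η: {C1, C2, C4}
No single site covers all 4 demand points.
But {H-α, H-γ} covers everything, so the minimum is 2.

2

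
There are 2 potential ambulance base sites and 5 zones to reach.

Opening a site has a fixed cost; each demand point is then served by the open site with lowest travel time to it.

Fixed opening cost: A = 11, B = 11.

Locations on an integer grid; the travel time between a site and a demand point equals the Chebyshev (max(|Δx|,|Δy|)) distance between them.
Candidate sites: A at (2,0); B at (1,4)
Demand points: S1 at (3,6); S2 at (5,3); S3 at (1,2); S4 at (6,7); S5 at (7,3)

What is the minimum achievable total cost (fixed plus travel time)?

30

Open {B}: assign each demand point to its cheapest open site.
  S1→B 2, S2→B 4, S3→B 2, S4→B 5, S5→B 6
  travel time 19, fixed 11 → total 30.
Compare {A}: travel time 23 + fixed 11 = 34.
Compare {A, B}: travel time 17 + fixed 22 = 39.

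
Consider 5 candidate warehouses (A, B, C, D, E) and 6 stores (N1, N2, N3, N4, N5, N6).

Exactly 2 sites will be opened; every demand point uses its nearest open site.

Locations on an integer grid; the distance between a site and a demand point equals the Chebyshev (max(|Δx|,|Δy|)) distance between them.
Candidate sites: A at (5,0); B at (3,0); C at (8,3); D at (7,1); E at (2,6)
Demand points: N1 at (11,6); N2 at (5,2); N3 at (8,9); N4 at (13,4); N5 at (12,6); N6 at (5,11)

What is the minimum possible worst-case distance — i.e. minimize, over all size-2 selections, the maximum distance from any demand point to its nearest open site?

6

Open {C, E}.
  Farthest demand point is N3 at distance 6 (to C); all others are ≤ 6.
With {D, E} the worst case is 6.
With {A, C} the worst case is 8.
No size-2 selection achieves below 6.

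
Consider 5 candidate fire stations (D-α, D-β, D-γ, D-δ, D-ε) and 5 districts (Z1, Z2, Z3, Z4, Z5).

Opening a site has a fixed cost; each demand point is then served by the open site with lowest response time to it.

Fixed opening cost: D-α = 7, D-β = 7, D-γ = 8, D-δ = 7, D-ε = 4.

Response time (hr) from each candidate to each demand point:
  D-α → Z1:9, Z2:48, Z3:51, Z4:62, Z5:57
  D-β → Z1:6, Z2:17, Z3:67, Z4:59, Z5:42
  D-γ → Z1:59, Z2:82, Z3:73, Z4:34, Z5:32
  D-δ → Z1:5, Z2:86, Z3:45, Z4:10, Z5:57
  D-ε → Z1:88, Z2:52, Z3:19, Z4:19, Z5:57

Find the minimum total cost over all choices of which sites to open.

109

Open {D-β, D-γ, D-δ, D-ε}: assign each demand point to its cheapest open site.
  Z1→D-δ 5, Z2→D-β 17, Z3→D-ε 19, Z4→D-δ 10, Z5→D-γ 32
  response time 83, fixed 26 → total 109.
Compare {D-β, D-δ, D-ε}: response time 93 + fixed 18 = 111.
Compare {D-β, D-γ, D-ε}: response time 93 + fixed 19 = 112.
Compare {D-β, D-ε}: response time 103 + fixed 11 = 114.
All other subsets cost ≥ 111. Minimum total cost: 109.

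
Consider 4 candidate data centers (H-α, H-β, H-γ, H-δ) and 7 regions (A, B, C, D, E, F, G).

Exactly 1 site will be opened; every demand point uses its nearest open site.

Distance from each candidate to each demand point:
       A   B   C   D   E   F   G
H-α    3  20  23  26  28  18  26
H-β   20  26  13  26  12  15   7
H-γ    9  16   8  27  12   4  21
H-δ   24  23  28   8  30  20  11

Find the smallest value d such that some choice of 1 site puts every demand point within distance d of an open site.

26

Open {H-β}.
  Farthest demand point is B at distance 26 (to H-β); all others are ≤ 26.
With {H-γ} the worst case is 27.
With {H-α} the worst case is 28.
No size-1 selection achieves below 26.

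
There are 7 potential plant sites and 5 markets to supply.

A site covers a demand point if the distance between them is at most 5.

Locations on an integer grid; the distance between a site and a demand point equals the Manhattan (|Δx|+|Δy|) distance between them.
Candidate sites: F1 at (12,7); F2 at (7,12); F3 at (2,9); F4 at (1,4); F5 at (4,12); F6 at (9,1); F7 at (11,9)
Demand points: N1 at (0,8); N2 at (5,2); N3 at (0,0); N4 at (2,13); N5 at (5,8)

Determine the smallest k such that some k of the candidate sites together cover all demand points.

Coverage sets (demand points within 5 of each site):
  F1: {}
  F2: {}
  F3: {N1, N4, N5}
  F4: {N1, N3}
  F5: {N4, N5}
  F6: {N2}
  F7: {}
No 2 sites suffice: every size-2 union leaves at least one demand point uncovered.
But {F3, F4, F6} covers everything, so the minimum is 3.

3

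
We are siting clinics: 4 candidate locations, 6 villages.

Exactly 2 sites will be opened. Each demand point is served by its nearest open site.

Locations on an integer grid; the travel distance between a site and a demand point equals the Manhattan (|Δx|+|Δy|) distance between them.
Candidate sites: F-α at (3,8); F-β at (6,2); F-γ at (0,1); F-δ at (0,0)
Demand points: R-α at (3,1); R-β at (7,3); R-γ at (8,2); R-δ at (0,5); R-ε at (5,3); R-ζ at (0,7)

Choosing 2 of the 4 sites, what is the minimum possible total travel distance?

Open {F-β, F-γ}.
  R-α→F-γ 3, R-β→F-β 2, R-γ→F-β 2, R-δ→F-γ 4, R-ε→F-β 2, R-ζ→F-γ 6  ⇒ total 19.
Compare {F-α, F-β}: total 20.
Compare {F-β, F-δ}: total 22.
No size-2 selection does better; minimum is 19.

19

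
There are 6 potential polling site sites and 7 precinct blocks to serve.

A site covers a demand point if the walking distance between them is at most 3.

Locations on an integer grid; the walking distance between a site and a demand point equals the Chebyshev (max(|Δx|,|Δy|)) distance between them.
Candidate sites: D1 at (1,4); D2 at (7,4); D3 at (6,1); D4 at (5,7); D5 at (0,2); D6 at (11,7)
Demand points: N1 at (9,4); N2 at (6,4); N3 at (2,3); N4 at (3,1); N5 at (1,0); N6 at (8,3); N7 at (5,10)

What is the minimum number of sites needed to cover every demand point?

3

Coverage sets (demand points within 3 of each site):
  D1: {N3, N4}
  D2: {N1, N2, N6}
  D3: {N1, N2, N4, N6}
  D4: {N2, N7}
  D5: {N3, N4, N5}
  D6: {N1}
No 2 sites suffice: every size-2 union leaves at least one demand point uncovered.
But {D2, D4, D5} covers everything, so the minimum is 3.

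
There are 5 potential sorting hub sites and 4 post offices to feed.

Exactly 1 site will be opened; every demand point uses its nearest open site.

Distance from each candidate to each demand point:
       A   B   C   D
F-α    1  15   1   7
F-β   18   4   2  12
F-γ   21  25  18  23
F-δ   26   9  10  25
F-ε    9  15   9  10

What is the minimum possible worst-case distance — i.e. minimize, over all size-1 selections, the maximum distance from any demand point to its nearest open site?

Open {F-α}.
  Farthest demand point is B at distance 15 (to F-α); all others are ≤ 15.
With {F-ε} the worst case is 15.
With {F-β} the worst case is 18.
No size-1 selection achieves below 15.

15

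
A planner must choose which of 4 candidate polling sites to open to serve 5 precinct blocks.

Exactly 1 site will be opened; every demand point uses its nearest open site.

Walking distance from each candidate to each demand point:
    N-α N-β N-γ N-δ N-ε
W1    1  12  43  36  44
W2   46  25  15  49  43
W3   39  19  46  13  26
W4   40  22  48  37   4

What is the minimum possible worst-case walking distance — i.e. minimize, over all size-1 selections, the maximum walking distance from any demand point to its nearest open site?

Open {W1}.
  Farthest demand point is N-ε at walking distance 44 (to W1); all others are ≤ 44.
With {W3} the worst case is 46.
With {W4} the worst case is 48.
No size-1 selection achieves below 44.

44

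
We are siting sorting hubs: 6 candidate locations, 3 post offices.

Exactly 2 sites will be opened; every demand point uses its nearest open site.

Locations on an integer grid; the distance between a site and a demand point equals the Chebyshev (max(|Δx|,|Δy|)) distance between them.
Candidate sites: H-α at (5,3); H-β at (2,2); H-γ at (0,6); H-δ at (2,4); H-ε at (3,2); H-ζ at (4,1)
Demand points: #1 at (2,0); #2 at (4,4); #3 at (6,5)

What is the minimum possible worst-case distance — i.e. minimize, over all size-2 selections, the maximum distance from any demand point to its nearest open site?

Open {H-α, H-β}.
  Farthest demand point is #1 at distance 2 (to H-β); all others are ≤ 2.
With {H-α, H-ε} the worst case is 2.
With {H-α, H-ζ} the worst case is 2.
No size-2 selection achieves below 2.

2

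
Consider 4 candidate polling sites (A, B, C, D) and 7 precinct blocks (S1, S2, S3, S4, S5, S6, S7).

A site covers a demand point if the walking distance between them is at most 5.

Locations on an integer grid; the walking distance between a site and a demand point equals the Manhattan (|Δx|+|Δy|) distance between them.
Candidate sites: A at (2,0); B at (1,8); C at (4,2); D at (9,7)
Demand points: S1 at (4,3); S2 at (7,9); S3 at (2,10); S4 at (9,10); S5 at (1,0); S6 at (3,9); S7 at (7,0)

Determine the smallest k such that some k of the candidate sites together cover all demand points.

3

Coverage sets (demand points within 5 of each site):
  A: {S1, S5, S7}
  B: {S3, S6}
  C: {S1, S5, S7}
  D: {S2, S4}
No 2 sites suffice: every size-2 union leaves at least one demand point uncovered.
But {A, B, D} covers everything, so the minimum is 3.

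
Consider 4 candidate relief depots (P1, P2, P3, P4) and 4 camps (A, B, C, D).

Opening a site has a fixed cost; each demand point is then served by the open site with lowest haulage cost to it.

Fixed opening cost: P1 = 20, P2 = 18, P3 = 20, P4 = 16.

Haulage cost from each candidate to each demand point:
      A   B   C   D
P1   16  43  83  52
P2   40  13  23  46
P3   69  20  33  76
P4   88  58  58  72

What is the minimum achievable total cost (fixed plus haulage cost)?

136

Open {P1, P2}: assign each demand point to its cheapest open site.
  A→P1 16, B→P2 13, C→P2 23, D→P2 46
  haulage cost 98, fixed 38 → total 136.
Compare {P2}: haulage cost 122 + fixed 18 = 140.
Compare {P1, P2, P4}: haulage cost 98 + fixed 54 = 152.
Compare {P2, P4}: haulage cost 122 + fixed 34 = 156.
All other subsets cost ≥ 140. Minimum total cost: 136.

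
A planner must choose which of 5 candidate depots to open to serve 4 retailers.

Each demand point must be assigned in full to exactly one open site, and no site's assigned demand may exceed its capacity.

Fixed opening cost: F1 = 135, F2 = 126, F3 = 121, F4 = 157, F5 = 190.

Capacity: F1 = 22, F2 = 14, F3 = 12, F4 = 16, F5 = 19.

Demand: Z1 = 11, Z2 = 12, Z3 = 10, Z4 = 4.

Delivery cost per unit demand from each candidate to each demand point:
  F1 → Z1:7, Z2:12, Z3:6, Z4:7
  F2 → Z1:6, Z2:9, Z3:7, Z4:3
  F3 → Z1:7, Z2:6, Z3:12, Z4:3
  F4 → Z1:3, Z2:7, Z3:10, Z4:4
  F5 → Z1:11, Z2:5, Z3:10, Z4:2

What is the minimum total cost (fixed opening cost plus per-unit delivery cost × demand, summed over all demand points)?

Open {F1, F4}; cheapest assignment that respects the capacities:
  F1 (cap 22, load 21): Z1, Z3 — cost 11×7 + 10×6 = 137
  F4 (cap 16, load 16): Z2, Z4 — cost 12×7 + 4×4 = 100
  Shipping 237, fixed 292 → total 529.
  Any other capacity-feasible assignment to {F1, F4} ships for at least 237.
Compare {F1, F5}: its best feasible assignment gives total 530.
Compare {F2, F3, F4}: its best feasible assignment gives total 591.
Every other set of open sites that can feasibly serve all demand totals ≥ 530 even under its best assignment. Minimum: 529.

529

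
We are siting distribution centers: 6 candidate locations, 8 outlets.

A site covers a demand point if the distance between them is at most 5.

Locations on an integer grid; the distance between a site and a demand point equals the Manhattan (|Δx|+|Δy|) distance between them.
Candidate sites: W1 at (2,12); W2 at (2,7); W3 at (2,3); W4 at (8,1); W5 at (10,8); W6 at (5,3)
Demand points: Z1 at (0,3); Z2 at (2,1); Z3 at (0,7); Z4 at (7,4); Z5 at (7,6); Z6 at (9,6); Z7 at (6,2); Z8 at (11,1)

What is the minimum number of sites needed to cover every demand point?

Coverage sets (demand points within 5 of each site):
  W1: {}
  W2: {Z3}
  W3: {Z1, Z2, Z7}
  W4: {Z4, Z7, Z8}
  W5: {Z5, Z6}
  W6: {Z1, Z2, Z4, Z5, Z7}
No 3 sites suffice: every size-3 union leaves at least one demand point uncovered.
But {W2, W3, W4, W5} covers everything, so the minimum is 4.

4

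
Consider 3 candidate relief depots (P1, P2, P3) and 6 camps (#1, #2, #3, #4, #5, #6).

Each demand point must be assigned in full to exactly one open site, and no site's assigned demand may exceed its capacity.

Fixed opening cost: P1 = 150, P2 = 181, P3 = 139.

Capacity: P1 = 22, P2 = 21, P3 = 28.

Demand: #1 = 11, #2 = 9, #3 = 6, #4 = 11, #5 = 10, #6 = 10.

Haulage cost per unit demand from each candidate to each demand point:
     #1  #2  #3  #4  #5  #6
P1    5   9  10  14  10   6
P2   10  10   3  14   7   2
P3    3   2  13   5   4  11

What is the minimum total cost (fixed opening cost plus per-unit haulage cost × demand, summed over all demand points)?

Open {P1, P2, P3}; cheapest assignment that respects the capacities:
  P1 (cap 22, load 21): #1, #5 — cost 11×5 + 10×10 = 155
  P2 (cap 21, load 16): #3, #6 — cost 6×3 + 10×2 = 38
  P3 (cap 28, load 20): #2, #4 — cost 9×2 + 11×5 = 73
  Shipping 266, fixed 470 → total 736.
  Any other capacity-feasible assignment to {P1, P2, P3} ships for at least 266.
Total demand is 57 and no other set of sites has combined capacity ≥ 57, so {P1, P2, P3} is the only feasible choice of open sites. Minimum: 736.

736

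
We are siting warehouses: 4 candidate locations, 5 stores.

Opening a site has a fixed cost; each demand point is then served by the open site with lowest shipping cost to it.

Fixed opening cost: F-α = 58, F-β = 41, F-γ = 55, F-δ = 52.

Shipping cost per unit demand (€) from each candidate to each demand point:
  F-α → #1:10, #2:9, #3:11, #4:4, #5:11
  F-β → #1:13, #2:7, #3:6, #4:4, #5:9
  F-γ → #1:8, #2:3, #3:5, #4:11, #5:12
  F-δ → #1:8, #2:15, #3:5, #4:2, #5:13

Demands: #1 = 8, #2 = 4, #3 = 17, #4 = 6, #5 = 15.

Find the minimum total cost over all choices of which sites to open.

Open {F-β, F-γ}: assign each demand point to its cheapest open site.
  #1→F-γ 8×8=64, #2→F-γ 4×3=12, #3→F-γ 17×5=85, #4→F-β 6×4=24, #5→F-β 15×9=135
  shipping cost 320, fixed 96 → total 416.
Compare {F-β, F-δ}: shipping cost 324 + fixed 93 = 417.
Compare {F-β}: shipping cost 393 + fixed 41 = 434.
Compare {F-β, F-γ, F-δ}: shipping cost 308 + fixed 148 = 456.
All other subsets cost ≥ 417. Minimum total cost: 416.

416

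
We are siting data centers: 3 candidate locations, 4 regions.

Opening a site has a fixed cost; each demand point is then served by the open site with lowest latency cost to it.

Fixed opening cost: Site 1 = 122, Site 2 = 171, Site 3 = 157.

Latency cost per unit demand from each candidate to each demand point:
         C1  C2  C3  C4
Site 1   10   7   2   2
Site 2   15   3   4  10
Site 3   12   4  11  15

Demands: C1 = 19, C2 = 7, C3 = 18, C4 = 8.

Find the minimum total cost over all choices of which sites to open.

Open {Site 1}: assign each demand point to its cheapest open site.
  C1→Site 1 19×10=190, C2→Site 1 7×7=49, C3→Site 1 18×2=36, C4→Site 1 8×2=16
  latency cost 291, fixed 122 → total 413.
Compare {Site 1, Site 3}: latency cost 270 + fixed 279 = 549.
Compare {Site 1, Site 2}: latency cost 263 + fixed 293 = 556.
Compare {Site 2}: latency cost 458 + fixed 171 = 629.
All other subsets cost ≥ 549. Minimum total cost: 413.

413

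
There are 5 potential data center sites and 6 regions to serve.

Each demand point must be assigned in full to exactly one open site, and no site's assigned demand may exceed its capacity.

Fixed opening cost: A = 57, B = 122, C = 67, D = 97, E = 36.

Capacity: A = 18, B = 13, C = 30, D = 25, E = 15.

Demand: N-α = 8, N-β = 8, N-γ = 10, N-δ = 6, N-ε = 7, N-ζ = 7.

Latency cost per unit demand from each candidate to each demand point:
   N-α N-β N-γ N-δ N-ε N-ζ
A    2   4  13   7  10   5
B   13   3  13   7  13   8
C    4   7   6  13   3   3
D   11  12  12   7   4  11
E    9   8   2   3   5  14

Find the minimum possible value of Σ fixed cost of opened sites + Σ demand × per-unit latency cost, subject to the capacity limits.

328

Open {A, C, E}; cheapest assignment that respects the capacities:
  A (cap 18, load 14): N-β, N-δ — cost 8×4 + 6×7 = 74
  C (cap 30, load 22): N-α, N-ε, N-ζ — cost 8×4 + 7×3 + 7×3 = 74
  E (cap 15, load 10): N-γ — cost 10×2 = 20
  Shipping 168, fixed 160 → total 328.
  Any other capacity-feasible assignment to {A, C, E} ships for at least 168.
Compare {A, C}: its best feasible assignment gives total 352.
Compare {C, D, E}: its best feasible assignment gives total 392.
Every other set of open sites that can feasibly serve all demand totals ≥ 352 even under its best assignment. Minimum: 328.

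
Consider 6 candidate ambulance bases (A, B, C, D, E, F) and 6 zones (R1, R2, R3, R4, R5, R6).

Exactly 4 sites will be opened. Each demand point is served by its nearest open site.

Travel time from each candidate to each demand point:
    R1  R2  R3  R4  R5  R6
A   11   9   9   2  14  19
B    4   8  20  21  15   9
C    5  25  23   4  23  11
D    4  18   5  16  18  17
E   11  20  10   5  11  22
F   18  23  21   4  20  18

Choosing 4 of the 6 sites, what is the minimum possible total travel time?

39

Open {A, B, D, E}.
  R1→B 4, R2→B 8, R3→D 5, R4→A 2, R5→E 11, R6→B 9  ⇒ total 39.
Compare {B, C, D, E}: total 41.
Compare {B, D, E, F}: total 41.
No size-4 selection does better; minimum is 39.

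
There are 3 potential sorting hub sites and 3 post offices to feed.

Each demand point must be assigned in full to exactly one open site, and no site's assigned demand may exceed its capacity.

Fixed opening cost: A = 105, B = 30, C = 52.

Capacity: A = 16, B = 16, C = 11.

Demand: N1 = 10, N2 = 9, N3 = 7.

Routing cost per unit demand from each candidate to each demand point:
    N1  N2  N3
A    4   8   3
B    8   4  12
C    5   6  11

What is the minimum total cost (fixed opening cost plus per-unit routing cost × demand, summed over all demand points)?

252

Open {B, C}; cheapest assignment that respects the capacities:
  B (cap 16, load 16): N2, N3 — cost 9×4 + 7×12 = 120
  C (cap 11, load 10): N1 — cost 10×5 = 50
  Shipping 170, fixed 82 → total 252.
  Any other capacity-feasible assignment to {B, C} ships for at least 170.
Compare {A, B, C}: its best feasible assignment gives total 294.
Compare {A, B}: its best feasible assignment gives total 295.
Every other set of open sites that can feasibly serve all demand totals ≥ 294 even under its best assignment. Minimum: 252.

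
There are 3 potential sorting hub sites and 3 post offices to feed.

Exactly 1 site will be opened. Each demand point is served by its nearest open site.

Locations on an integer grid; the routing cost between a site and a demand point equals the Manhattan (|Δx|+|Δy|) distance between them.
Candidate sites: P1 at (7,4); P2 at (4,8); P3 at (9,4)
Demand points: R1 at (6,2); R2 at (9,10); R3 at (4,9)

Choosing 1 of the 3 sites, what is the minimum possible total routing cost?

16

Open {P2}.
  R1→P2 8, R2→P2 7, R3→P2 1  ⇒ total 16.
Compare {P1}: total 19.
Compare {P3}: total 21.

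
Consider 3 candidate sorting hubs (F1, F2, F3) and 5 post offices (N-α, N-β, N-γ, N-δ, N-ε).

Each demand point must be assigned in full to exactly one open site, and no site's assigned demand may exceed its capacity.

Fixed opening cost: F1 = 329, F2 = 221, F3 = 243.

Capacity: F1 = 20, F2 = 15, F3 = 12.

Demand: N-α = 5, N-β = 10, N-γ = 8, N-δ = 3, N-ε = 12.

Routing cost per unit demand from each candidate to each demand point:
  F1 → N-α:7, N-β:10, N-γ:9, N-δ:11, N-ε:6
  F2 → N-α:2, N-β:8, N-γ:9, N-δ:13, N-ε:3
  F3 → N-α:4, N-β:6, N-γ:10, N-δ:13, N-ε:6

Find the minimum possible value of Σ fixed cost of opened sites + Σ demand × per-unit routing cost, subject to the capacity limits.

Open {F1, F2, F3}; cheapest assignment that respects the capacities:
  F1 (cap 20, load 16): N-α, N-γ, N-δ — cost 5×7 + 8×9 + 3×11 = 140
  F2 (cap 15, load 12): N-ε — cost 12×3 = 36
  F3 (cap 12, load 10): N-β — cost 10×6 = 60
  Shipping 236, fixed 793 → total 1029.
  Any other capacity-feasible assignment to {F1, F2, F3} ships for at least 236.
Total demand is 38 and no other set of sites has combined capacity ≥ 38, so {F1, F2, F3} is the only feasible choice of open sites. Minimum: 1029.

1029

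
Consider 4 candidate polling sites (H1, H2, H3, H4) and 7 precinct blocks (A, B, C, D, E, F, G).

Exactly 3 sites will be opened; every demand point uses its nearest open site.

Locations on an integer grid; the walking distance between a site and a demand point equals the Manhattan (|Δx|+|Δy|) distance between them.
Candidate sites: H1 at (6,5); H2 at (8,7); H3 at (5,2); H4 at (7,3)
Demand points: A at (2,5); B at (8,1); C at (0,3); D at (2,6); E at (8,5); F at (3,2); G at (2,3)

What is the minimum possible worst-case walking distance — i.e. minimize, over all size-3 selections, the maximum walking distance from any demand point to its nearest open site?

6

Open {H1, H2, H3}.
  Farthest demand point is C at walking distance 6 (to H3); all others are ≤ 6.
With {H1, H3, H4} the worst case is 6.
With {H1, H2, H4} the worst case is 7.
No size-3 selection achieves below 6.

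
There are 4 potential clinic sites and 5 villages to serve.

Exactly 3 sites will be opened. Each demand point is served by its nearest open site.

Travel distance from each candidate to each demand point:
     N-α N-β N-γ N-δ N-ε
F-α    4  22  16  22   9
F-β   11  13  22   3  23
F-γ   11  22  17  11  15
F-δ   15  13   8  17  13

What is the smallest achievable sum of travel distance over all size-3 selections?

Open {F-α, F-β, F-δ}.
  N-α→F-α 4, N-β→F-β 13, N-γ→F-δ 8, N-δ→F-β 3, N-ε→F-α 9  ⇒ total 37.
Compare {F-α, F-β, F-γ}: total 45.
Compare {F-α, F-γ, F-δ}: total 45.
No size-3 selection does better; minimum is 37.

37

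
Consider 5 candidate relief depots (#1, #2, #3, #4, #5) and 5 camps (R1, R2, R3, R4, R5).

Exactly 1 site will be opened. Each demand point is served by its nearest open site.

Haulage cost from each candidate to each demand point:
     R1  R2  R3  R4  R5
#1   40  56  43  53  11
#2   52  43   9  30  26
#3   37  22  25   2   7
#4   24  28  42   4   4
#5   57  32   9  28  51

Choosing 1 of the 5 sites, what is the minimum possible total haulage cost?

93

Open {#3}.
  R1→#3 37, R2→#3 22, R3→#3 25, R4→#3 2, R5→#3 7  ⇒ total 93.
Compare {#4}: total 102.
Compare {#2}: total 160.
No size-1 selection does better; minimum is 93.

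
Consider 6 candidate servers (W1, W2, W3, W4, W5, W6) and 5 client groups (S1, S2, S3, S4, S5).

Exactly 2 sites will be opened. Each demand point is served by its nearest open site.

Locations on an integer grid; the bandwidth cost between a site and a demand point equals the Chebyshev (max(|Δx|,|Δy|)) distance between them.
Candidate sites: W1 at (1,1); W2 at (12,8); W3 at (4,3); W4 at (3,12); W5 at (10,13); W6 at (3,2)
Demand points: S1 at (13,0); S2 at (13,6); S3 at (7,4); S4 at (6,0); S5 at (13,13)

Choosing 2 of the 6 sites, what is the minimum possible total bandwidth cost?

Open {W2, W3}.
  S1→W2 8, S2→W2 2, S3→W3 3, S4→W3 3, S5→W2 5  ⇒ total 21.
Compare {W2, W6}: total 22.
Compare {W1, W2}: total 25.
No size-2 selection does better; minimum is 21.

21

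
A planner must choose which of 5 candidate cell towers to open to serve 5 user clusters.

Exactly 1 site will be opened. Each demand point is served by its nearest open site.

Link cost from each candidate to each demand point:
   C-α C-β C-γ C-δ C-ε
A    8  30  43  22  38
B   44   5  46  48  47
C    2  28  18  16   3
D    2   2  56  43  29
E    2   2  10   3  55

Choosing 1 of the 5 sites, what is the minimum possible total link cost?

67

Open {C}.
  C-α→C 2, C-β→C 28, C-γ→C 18, C-δ→C 16, C-ε→C 3  ⇒ total 67.
Compare {E}: total 72.
Compare {D}: total 132.
No size-1 selection does better; minimum is 67.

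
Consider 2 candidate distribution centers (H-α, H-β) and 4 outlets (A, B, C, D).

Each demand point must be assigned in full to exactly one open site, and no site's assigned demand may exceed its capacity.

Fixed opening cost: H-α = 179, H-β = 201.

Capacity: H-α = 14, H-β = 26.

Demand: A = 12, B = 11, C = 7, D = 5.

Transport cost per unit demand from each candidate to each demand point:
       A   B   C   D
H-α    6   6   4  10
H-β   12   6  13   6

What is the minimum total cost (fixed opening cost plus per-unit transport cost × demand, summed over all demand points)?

Open {H-α, H-β}; cheapest assignment that respects the capacities:
  H-α (cap 14, load 12): A — cost 12×6 = 72
  H-β (cap 26, load 23): B, C, D — cost 11×6 + 7×13 + 5×6 = 187
  Shipping 259, fixed 380 → total 639.
  Any other capacity-feasible assignment to {H-α, H-β} ships for at least 259.
Total demand is 35 and no other set of sites has combined capacity ≥ 35, so {H-α, H-β} is the only feasible choice of open sites. Minimum: 639.

639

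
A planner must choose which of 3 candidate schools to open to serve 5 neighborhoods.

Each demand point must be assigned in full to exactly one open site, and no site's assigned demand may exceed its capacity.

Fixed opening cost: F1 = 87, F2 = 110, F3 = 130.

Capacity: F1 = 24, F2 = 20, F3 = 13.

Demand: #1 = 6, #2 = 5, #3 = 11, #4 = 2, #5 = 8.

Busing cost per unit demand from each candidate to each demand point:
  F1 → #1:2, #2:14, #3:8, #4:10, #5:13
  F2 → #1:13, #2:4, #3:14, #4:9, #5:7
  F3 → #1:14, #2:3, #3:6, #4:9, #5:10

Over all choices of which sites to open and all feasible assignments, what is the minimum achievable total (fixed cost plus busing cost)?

391

Open {F1, F2}; cheapest assignment that respects the capacities:
  F1 (cap 24, load 17): #1, #3 — cost 6×2 + 11×8 = 100
  F2 (cap 20, load 15): #2, #4, #5 — cost 5×4 + 2×9 + 8×7 = 94
  Shipping 194, fixed 197 → total 391.
  Any other capacity-feasible assignment to {F1, F2} ships for at least 194.
Compare {F1, F3}: its best feasible assignment gives total 432.
Compare {F2, F3}: its best feasible assignment gives total 478.
Every other set of open sites that can feasibly serve all demand totals ≥ 432 even under its best assignment. Minimum: 391.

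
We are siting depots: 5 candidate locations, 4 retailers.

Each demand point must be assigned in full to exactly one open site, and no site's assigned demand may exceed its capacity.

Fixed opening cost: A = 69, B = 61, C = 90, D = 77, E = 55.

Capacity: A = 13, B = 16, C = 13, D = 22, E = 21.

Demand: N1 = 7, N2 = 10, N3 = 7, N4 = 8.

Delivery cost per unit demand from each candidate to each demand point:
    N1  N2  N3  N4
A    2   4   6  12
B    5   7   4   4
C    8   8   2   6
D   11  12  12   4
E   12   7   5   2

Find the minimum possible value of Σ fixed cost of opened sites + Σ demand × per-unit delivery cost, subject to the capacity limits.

265

Open {B, E}; cheapest assignment that respects the capacities:
  B (cap 16, load 14): N1, N3 — cost 7×5 + 7×4 = 63
  E (cap 21, load 18): N2, N4 — cost 10×7 + 8×2 = 86
  Shipping 149, fixed 116 → total 265.
  Any other capacity-feasible assignment to {B, E} ships for at least 149.
Compare {A, B, E}: its best feasible assignment gives total 304.
Compare {A, C, E}: its best feasible assignment gives total 328.
Every other set of open sites that can feasibly serve all demand totals ≥ 304 even under its best assignment. Minimum: 265.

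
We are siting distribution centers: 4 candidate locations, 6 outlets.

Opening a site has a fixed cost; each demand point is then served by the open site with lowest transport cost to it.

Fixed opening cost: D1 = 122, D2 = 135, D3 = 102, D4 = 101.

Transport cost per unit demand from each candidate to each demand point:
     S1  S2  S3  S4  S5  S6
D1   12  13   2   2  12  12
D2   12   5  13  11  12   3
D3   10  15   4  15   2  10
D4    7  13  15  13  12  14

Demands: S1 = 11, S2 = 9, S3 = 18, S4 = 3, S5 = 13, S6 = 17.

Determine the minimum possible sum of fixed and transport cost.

Open {D2, D3}: assign each demand point to its cheapest open site.
  S1→D3 11×10=110, S2→D2 9×5=45, S3→D3 18×4=72, S4→D2 3×11=33, S5→D3 13×2=26, S6→D2 17×3=51
  transport cost 337, fixed 237 → total 574.
Compare {D1, D2, D3}: transport cost 274 + fixed 359 = 633.
Compare {D2, D3, D4}: transport cost 304 + fixed 338 = 642.
Compare {D3}: transport cost 558 + fixed 102 = 660.
All other subsets cost ≥ 633. Minimum total cost: 574.

574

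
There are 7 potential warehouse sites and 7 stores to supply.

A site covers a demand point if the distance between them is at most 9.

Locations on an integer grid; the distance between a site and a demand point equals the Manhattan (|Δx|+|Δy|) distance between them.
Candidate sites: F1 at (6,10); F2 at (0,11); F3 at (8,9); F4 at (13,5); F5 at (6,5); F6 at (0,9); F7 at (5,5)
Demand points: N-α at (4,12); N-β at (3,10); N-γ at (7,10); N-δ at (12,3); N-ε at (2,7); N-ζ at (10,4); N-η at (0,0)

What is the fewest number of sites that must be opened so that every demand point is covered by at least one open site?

2

Coverage sets (demand points within 9 of each site):
  F1: {N-α, N-β, N-γ, N-ε}
  F2: {N-α, N-β, N-γ, N-ε}
  F3: {N-α, N-β, N-γ, N-ε, N-ζ}
  F4: {N-δ, N-ζ}
  F5: {N-α, N-β, N-γ, N-δ, N-ε, N-ζ}
  F6: {N-α, N-β, N-γ, N-ε, N-η}
  F7: {N-α, N-β, N-γ, N-δ, N-ε, N-ζ}
No single site covers all 7 demand points.
But {F4, F6} covers everything, so the minimum is 2.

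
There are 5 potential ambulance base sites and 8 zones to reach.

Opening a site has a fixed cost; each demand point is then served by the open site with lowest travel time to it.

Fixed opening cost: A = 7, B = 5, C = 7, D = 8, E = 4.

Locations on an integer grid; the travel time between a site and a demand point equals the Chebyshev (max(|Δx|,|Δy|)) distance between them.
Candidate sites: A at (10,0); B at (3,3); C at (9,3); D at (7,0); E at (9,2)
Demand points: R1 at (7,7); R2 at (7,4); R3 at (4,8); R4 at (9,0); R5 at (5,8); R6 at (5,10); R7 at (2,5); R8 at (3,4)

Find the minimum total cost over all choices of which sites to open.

37

Open {B, E}: assign each demand point to its cheapest open site.
  R1→B 4, R2→E 2, R3→B 5, R4→E 2, R5→B 5, R6→B 7, R7→B 2, R8→B 1
  travel time 28, fixed 9 → total 37.
Compare {B}: travel time 34 + fixed 5 = 39.
Compare {A, B}: travel time 29 + fixed 12 = 41.
Compare {B, C}: travel time 29 + fixed 12 = 41.
All other subsets cost ≥ 39. Minimum total cost: 37.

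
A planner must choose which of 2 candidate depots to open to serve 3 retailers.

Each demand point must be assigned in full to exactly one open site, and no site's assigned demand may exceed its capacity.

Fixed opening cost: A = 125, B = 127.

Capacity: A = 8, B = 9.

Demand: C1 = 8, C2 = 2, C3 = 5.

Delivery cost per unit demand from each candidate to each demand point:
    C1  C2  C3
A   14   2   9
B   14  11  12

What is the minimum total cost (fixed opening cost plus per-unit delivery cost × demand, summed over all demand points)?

413

Open {A, B}; cheapest assignment that respects the capacities:
  A (cap 8, load 7): C2, C3 — cost 2×2 + 5×9 = 49
  B (cap 9, load 8): C1 — cost 8×14 = 112
  Shipping 161, fixed 252 → total 413.
  Any other capacity-feasible assignment to {A, B} ships for at least 161.
Total demand is 15 and no other set of sites has combined capacity ≥ 15, so {A, B} is the only feasible choice of open sites. Minimum: 413.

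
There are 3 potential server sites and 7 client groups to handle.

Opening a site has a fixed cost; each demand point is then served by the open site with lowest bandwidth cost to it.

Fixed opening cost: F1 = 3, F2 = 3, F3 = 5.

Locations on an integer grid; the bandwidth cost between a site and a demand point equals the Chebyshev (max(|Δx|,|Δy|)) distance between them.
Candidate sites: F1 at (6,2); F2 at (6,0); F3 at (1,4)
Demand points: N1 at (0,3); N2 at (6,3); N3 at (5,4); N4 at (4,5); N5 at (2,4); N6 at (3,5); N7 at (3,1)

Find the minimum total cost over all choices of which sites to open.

Open {F1, F3}: assign each demand point to its cheapest open site.
  N1→F3 1, N2→F1 1, N3→F1 2, N4→F1 3, N5→F3 1, N6→F3 2, N7→F1 3
  bandwidth cost 13, fixed 8 → total 21.
Compare {F3}: bandwidth cost 19 + fixed 5 = 24.
Compare {F1, F2, F3}: bandwidth cost 13 + fixed 11 = 24.
Compare {F1}: bandwidth cost 22 + fixed 3 = 25.
All other subsets cost ≥ 24. Minimum total cost: 21.

21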